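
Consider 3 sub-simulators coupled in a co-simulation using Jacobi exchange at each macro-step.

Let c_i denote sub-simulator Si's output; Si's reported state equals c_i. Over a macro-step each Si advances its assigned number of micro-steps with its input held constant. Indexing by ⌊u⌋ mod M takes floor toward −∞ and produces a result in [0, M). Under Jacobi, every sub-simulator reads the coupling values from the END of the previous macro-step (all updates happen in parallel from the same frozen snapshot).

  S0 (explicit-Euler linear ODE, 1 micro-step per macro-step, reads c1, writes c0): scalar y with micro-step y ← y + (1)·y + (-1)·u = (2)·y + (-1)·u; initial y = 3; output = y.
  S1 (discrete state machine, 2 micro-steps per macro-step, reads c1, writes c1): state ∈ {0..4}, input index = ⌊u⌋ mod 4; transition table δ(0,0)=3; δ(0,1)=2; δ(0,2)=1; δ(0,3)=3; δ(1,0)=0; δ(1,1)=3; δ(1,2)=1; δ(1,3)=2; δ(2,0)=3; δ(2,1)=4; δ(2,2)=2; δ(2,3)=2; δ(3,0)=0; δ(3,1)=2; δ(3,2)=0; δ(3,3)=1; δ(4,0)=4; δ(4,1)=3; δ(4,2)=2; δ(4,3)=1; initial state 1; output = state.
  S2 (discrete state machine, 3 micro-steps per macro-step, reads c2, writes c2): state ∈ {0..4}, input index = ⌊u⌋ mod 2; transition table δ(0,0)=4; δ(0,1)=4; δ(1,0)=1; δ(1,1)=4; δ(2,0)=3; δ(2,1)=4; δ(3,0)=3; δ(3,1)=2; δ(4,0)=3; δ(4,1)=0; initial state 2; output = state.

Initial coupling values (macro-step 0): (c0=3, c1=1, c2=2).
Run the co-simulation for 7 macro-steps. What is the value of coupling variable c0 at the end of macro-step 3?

macro 1: S0 reads c1=1 → after 1×micro: 5; S1 reads c1=1 → after 2×micro: 2; S2 reads c2=2 → after 3×micro: 3 ⇒ (c0=5, c1=2, c2=3)
macro 2: S0 reads c1=2 → after 1×micro: 8; S1 reads c1=2 → after 2×micro: 2; S2 reads c2=3 → after 3×micro: 0 ⇒ (c0=8, c1=2, c2=0)
macro 3: S0 reads c1=2 → after 1×micro: 14; S1 reads c1=2 → after 2×micro: 2; S2 reads c2=0 → after 3×micro: 3 ⇒ (c0=14, c1=2, c2=3)
macro 4: S0 reads c1=2 → after 1×micro: 26; S1 reads c1=2 → after 2×micro: 2; S2 reads c2=3 → after 3×micro: 0 ⇒ (c0=26, c1=2, c2=0)
macro 5: S0 reads c1=2 → after 1×micro: 50; S1 reads c1=2 → after 2×micro: 2; S2 reads c2=0 → after 3×micro: 3 ⇒ (c0=50, c1=2, c2=3)
macro 6: S0 reads c1=2 → after 1×micro: 98; S1 reads c1=2 → after 2×micro: 2; S2 reads c2=3 → after 3×micro: 0 ⇒ (c0=98, c1=2, c2=0)
macro 7: S0 reads c1=2 → after 1×micro: 194; S1 reads c1=2 → after 2×micro: 2; S2 reads c2=0 → after 3×micro: 3 ⇒ (c0=194, c1=2, c2=3)

c0 at macro-step 3 = 14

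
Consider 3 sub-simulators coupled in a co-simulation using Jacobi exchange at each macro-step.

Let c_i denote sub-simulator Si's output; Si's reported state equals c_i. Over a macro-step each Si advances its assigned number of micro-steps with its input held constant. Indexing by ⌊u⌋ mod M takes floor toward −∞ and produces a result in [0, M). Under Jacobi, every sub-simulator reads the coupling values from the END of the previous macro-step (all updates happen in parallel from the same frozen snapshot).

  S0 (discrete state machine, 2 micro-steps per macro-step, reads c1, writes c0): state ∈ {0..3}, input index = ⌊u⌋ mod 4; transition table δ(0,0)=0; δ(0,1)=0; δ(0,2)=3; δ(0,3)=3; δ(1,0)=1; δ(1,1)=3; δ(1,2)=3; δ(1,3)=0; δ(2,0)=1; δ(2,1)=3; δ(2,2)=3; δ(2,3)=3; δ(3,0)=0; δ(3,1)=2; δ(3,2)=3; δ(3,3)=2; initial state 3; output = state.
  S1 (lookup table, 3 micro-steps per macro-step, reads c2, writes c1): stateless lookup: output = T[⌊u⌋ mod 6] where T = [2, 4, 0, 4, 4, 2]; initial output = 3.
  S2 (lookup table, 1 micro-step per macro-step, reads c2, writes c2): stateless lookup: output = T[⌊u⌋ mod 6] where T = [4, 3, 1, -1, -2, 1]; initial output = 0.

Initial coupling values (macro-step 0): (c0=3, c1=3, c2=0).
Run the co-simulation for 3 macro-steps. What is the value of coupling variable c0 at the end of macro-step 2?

c0 at macro-step 2 = 3

macro 1: S0 reads c1=3 → after 2×micro: 3; S1 reads c2=0 → after 3×micro: 2; S2 reads c2=0 → after 1×micro: 4 ⇒ (c0=3, c1=2, c2=4)
macro 2: S0 reads c1=2 → after 2×micro: 3; S1 reads c2=4 → after 3×micro: 4; S2 reads c2=4 → after 1×micro: -2 ⇒ (c0=3, c1=4, c2=-2)
macro 3: S0 reads c1=4 → after 2×micro: 0; S1 reads c2=-2 → after 3×micro: 4; S2 reads c2=-2 → after 1×micro: -2 ⇒ (c0=0, c1=4, c2=-2)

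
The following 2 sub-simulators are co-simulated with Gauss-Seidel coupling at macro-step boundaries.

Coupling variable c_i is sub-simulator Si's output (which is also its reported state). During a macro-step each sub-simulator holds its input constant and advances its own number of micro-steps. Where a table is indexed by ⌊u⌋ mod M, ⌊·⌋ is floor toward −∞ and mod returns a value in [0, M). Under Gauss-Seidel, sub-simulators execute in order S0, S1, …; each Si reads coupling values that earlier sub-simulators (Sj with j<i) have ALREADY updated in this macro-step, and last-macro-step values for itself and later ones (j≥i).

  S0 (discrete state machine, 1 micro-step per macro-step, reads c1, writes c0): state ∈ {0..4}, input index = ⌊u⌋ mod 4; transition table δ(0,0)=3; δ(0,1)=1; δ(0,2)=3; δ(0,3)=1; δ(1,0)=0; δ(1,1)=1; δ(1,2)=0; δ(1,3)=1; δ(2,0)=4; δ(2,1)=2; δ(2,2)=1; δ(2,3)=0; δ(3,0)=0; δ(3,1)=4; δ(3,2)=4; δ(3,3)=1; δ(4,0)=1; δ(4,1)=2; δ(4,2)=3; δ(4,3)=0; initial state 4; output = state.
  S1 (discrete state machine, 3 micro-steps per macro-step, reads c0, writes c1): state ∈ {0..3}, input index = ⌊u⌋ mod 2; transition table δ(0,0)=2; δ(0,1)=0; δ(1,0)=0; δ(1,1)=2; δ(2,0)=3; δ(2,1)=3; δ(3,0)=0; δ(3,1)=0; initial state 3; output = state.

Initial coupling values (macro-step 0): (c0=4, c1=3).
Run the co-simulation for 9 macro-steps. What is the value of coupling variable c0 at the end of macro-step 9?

c0 at macro-step 9 = 0

macro 1: S0 reads c1=3 → after 1×micro: 0; S1 reads c0=0 → after 3×micro: 3 ⇒ (c0=0, c1=3)
macro 2: S0 reads c1=3 → after 1×micro: 1; S1 reads c0=1 → after 3×micro: 0 ⇒ (c0=1, c1=0)
macro 3: S0 reads c1=0 → after 1×micro: 0; S1 reads c0=0 → after 3×micro: 0 ⇒ (c0=0, c1=0)
macro 4: S0 reads c1=0 → after 1×micro: 3; S1 reads c0=3 → after 3×micro: 0 ⇒ (c0=3, c1=0)
macro 5: S0 reads c1=0 → after 1×micro: 0; S1 reads c0=0 → after 3×micro: 0 ⇒ (c0=0, c1=0)
macro 6: S0 reads c1=0 → after 1×micro: 3; S1 reads c0=3 → after 3×micro: 0 ⇒ (c0=3, c1=0)
macro 7: S0 reads c1=0 → after 1×micro: 0; S1 reads c0=0 → after 3×micro: 0 ⇒ (c0=0, c1=0)
macro 8: S0 reads c1=0 → after 1×micro: 3; S1 reads c0=3 → after 3×micro: 0 ⇒ (c0=3, c1=0)
macro 9: S0 reads c1=0 → after 1×micro: 0; S1 reads c0=0 → after 3×micro: 0 ⇒ (c0=0, c1=0)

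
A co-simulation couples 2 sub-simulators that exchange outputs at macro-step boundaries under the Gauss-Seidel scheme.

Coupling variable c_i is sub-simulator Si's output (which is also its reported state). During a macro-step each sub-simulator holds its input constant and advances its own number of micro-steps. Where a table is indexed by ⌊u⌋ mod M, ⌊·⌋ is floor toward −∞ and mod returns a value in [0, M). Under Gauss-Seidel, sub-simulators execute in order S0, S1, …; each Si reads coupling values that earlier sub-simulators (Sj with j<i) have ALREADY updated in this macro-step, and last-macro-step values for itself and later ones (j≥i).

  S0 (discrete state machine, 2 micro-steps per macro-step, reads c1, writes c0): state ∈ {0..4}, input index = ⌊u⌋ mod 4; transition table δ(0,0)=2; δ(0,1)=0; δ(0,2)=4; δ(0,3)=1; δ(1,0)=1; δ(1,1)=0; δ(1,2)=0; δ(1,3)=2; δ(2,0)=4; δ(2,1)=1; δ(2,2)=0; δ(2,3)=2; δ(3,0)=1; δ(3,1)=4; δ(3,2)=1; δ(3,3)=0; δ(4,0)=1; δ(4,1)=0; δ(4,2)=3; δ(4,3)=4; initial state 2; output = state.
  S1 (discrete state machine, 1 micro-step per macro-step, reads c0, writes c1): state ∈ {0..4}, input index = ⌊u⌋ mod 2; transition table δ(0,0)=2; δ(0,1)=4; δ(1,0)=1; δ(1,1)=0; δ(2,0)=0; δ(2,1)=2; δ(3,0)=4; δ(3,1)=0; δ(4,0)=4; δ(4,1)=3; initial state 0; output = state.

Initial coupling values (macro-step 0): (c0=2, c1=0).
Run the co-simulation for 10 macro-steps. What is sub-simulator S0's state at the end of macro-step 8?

S0 state at macro-step 8 = 1

macro 1: S0 reads c1=0 → after 2×micro: 1; S1 reads c0=1 → after 1×micro: 4 ⇒ (c0=1, c1=4)
macro 2: S0 reads c1=4 → after 2×micro: 1; S1 reads c0=1 → after 1×micro: 3 ⇒ (c0=1, c1=3)
macro 3: S0 reads c1=3 → after 2×micro: 2; S1 reads c0=2 → after 1×micro: 4 ⇒ (c0=2, c1=4)
macro 4: S0 reads c1=4 → after 2×micro: 1; S1 reads c0=1 → after 1×micro: 3 ⇒ (c0=1, c1=3)
macro 5: S0 reads c1=3 → after 2×micro: 2; S1 reads c0=2 → after 1×micro: 4 ⇒ (c0=2, c1=4)
macro 6: S0 reads c1=4 → after 2×micro: 1; S1 reads c0=1 → after 1×micro: 3 ⇒ (c0=1, c1=3)
macro 7: S0 reads c1=3 → after 2×micro: 2; S1 reads c0=2 → after 1×micro: 4 ⇒ (c0=2, c1=4)
macro 8: S0 reads c1=4 → after 2×micro: 1; S1 reads c0=1 → after 1×micro: 3 ⇒ (c0=1, c1=3)
macro 9: S0 reads c1=3 → after 2×micro: 2; S1 reads c0=2 → after 1×micro: 4 ⇒ (c0=2, c1=4)
macro 10: S0 reads c1=4 → after 2×micro: 1; S1 reads c0=1 → after 1×micro: 3 ⇒ (c0=1, c1=3)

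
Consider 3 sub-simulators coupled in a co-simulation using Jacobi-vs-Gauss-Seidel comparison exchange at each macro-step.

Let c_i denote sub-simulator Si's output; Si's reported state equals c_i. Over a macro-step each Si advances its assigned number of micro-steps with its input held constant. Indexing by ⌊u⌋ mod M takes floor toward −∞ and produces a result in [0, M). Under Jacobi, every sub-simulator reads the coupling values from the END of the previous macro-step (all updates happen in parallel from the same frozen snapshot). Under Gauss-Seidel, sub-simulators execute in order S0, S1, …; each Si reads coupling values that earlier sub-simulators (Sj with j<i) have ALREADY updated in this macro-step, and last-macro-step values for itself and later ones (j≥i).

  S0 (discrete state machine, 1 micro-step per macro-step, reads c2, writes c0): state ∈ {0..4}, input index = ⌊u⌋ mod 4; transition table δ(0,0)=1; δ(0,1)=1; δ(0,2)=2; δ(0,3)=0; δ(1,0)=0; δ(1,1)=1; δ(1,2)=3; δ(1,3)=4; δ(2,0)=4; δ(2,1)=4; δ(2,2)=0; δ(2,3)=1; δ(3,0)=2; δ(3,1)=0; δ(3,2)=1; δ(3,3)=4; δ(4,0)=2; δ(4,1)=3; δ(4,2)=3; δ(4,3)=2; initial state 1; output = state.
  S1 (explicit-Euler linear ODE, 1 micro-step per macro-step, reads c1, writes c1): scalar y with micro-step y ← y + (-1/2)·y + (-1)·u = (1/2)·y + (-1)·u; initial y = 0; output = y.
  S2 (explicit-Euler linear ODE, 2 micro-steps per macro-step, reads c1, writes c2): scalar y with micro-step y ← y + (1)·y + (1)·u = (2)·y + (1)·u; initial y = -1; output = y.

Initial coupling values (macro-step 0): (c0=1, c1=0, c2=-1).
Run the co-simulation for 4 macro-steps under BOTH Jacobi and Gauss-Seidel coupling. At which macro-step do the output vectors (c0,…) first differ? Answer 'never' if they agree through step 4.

[Jacobi] macro 1: S0 reads c2=-1 → after 1×micro: 4; S1 reads c1=0 → after 1×micro: 0; S2 reads c1=0 → after 2×micro: -4 ⇒ (c0=4, c1=0, c2=-4)
[Jacobi] macro 2: S0 reads c2=-4 → after 1×micro: 2; S1 reads c1=0 → after 1×micro: 0; S2 reads c1=0 → after 2×micro: -16 ⇒ (c0=2, c1=0, c2=-16)
[Jacobi] macro 3: S0 reads c2=-16 → after 1×micro: 4; S1 reads c1=0 → after 1×micro: 0; S2 reads c1=0 → after 2×micro: -64 ⇒ (c0=4, c1=0, c2=-64)
[Jacobi] macro 4: S0 reads c2=-64 → after 1×micro: 2; S1 reads c1=0 → after 1×micro: 0; S2 reads c1=0 → after 2×micro: -256 ⇒ (c0=2, c1=0, c2=-256)
[Gauss-Seidel] macro 1: S0 reads c2=-1 → after 1×micro: 4; S1 reads c1=0 → after 1×micro: 0; S2 reads c1=0 → after 2×micro: -4 ⇒ (c0=4, c1=0, c2=-4)
[Gauss-Seidel] macro 2: S0 reads c2=-4 → after 1×micro: 2; S1 reads c1=0 → after 1×micro: 0; S2 reads c1=0 → after 2×micro: -16 ⇒ (c0=2, c1=0, c2=-16)
[Gauss-Seidel] macro 3: S0 reads c2=-16 → after 1×micro: 4; S1 reads c1=0 → after 1×micro: 0; S2 reads c1=0 → after 2×micro: -64 ⇒ (c0=4, c1=0, c2=-64)
[Gauss-Seidel] macro 4: S0 reads c2=-64 → after 1×micro: 2; S1 reads c1=0 → after 1×micro: 0; S2 reads c1=0 → after 2×micro: -256 ⇒ (c0=2, c1=0, c2=-256)

first divergence at macro-step: never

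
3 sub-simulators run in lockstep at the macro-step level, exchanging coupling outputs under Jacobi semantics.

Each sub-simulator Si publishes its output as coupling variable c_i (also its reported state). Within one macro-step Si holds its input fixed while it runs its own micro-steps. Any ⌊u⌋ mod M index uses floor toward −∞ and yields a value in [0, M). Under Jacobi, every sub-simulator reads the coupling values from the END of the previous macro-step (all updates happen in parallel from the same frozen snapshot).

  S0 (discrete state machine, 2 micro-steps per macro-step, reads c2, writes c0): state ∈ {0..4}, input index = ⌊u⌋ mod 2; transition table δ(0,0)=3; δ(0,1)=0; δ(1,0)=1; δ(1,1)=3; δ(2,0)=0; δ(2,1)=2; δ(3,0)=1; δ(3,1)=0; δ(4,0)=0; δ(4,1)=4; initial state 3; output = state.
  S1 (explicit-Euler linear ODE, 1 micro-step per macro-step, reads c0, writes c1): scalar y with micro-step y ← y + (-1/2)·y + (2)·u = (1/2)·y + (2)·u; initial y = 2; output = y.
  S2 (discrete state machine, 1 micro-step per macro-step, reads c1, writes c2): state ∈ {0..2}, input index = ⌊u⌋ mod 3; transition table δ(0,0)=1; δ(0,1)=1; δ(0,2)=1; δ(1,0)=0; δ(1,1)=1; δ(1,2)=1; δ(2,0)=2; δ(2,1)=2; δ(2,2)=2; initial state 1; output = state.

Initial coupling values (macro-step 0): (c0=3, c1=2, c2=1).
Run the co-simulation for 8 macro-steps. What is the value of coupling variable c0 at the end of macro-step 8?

c0 at macro-step 8 = 0

macro 1: S0 reads c2=1 → after 2×micro: 0; S1 reads c0=3 → after 1×micro: 7; S2 reads c1=2 → after 1×micro: 1 ⇒ (c0=0, c1=7, c2=1)
macro 2: S0 reads c2=1 → after 2×micro: 0; S1 reads c0=0 → after 1×micro: 7/2; S2 reads c1=7 → after 1×micro: 1 ⇒ (c0=0, c1=7/2, c2=1)
macro 3: S0 reads c2=1 → after 2×micro: 0; S1 reads c0=0 → after 1×micro: 7/4; S2 reads c1=7/2 → after 1×micro: 0 ⇒ (c0=0, c1=7/4, c2=0)
macro 4: S0 reads c2=0 → after 2×micro: 1; S1 reads c0=0 → after 1×micro: 7/8; S2 reads c1=7/4 → after 1×micro: 1 ⇒ (c0=1, c1=7/8, c2=1)
macro 5: S0 reads c2=1 → after 2×micro: 0; S1 reads c0=1 → after 1×micro: 39/16; S2 reads c1=7/8 → after 1×micro: 0 ⇒ (c0=0, c1=39/16, c2=0)
macro 6: S0 reads c2=0 → after 2×micro: 1; S1 reads c0=0 → after 1×micro: 39/32; S2 reads c1=39/16 → after 1×micro: 1 ⇒ (c0=1, c1=39/32, c2=1)
macro 7: S0 reads c2=1 → after 2×micro: 0; S1 reads c0=1 → after 1×micro: 167/64; S2 reads c1=39/32 → after 1×micro: 1 ⇒ (c0=0, c1=167/64, c2=1)
macro 8: S0 reads c2=1 → after 2×micro: 0; S1 reads c0=0 → after 1×micro: 167/128; S2 reads c1=167/64 → after 1×micro: 1 ⇒ (c0=0, c1=167/128, c2=1)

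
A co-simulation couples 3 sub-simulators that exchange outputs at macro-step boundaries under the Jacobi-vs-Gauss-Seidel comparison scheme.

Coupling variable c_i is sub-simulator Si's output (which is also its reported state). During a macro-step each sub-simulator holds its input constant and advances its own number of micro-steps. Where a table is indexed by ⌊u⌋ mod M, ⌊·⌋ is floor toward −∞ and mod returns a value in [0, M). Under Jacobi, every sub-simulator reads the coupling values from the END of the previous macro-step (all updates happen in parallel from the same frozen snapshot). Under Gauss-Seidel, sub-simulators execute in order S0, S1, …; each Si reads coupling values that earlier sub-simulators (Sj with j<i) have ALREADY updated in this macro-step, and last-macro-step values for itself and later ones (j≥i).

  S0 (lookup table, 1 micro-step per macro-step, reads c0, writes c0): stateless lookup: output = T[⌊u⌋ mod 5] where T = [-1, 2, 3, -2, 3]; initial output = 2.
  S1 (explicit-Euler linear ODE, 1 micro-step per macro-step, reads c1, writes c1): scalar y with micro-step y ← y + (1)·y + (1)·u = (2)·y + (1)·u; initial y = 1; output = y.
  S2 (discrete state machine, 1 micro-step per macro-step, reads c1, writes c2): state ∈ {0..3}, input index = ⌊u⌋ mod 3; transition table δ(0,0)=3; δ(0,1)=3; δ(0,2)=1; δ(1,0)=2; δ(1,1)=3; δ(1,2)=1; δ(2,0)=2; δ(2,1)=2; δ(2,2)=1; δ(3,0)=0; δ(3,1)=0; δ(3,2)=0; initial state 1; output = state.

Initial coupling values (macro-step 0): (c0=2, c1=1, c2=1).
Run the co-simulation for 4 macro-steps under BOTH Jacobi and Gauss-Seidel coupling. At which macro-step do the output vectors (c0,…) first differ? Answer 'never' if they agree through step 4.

first divergence at macro-step: 1

[Jacobi] macro 1: S0 reads c0=2 → after 1×micro: 3; S1 reads c1=1 → after 1×micro: 3; S2 reads c1=1 → after 1×micro: 3 ⇒ (c0=3, c1=3, c2=3)
[Jacobi] macro 2: S0 reads c0=3 → after 1×micro: -2; S1 reads c1=3 → after 1×micro: 9; S2 reads c1=3 → after 1×micro: 0 ⇒ (c0=-2, c1=9, c2=0)
[Jacobi] macro 3: S0 reads c0=-2 → after 1×micro: -2; S1 reads c1=9 → after 1×micro: 27; S2 reads c1=9 → after 1×micro: 3 ⇒ (c0=-2, c1=27, c2=3)
[Jacobi] macro 4: S0 reads c0=-2 → after 1×micro: -2; S1 reads c1=27 → after 1×micro: 81; S2 reads c1=27 → after 1×micro: 0 ⇒ (c0=-2, c1=81, c2=0)
[Gauss-Seidel] macro 1: S0 reads c0=2 → after 1×micro: 3; S1 reads c1=1 → after 1×micro: 3; S2 reads c1=3 → after 1×micro: 2 ⇒ (c0=3, c1=3, c2=2)
[Gauss-Seidel] macro 2: S0 reads c0=3 → after 1×micro: -2; S1 reads c1=3 → after 1×micro: 9; S2 reads c1=9 → after 1×micro: 2 ⇒ (c0=-2, c1=9, c2=2)
[Gauss-Seidel] macro 3: S0 reads c0=-2 → after 1×micro: -2; S1 reads c1=9 → after 1×micro: 27; S2 reads c1=27 → after 1×micro: 2 ⇒ (c0=-2, c1=27, c2=2)
[Gauss-Seidel] macro 4: S0 reads c0=-2 → after 1×micro: -2; S1 reads c1=27 → after 1×micro: 81; S2 reads c1=81 → after 1×micro: 2 ⇒ (c0=-2, c1=81, c2=2)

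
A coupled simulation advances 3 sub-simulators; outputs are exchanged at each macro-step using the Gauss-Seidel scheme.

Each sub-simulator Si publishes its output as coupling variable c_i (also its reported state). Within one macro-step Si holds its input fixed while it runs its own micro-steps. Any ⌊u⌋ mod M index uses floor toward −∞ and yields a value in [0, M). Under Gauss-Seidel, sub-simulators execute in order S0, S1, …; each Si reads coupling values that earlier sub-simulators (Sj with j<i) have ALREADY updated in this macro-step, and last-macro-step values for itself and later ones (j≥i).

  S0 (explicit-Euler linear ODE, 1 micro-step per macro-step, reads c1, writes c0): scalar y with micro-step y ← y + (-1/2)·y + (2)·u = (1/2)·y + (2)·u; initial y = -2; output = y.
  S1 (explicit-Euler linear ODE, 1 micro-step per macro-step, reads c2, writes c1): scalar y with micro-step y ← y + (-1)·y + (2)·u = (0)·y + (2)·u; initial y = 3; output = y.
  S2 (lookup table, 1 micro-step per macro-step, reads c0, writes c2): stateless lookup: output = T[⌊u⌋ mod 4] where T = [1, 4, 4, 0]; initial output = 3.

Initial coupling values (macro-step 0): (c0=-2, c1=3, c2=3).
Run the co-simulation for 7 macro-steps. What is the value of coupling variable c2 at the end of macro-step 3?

macro 1: S0 reads c1=3 → after 1×micro: 5; S1 reads c2=3 → after 1×micro: 6; S2 reads c0=5 → after 1×micro: 4 ⇒ (c0=5, c1=6, c2=4)
macro 2: S0 reads c1=6 → after 1×micro: 29/2; S1 reads c2=4 → after 1×micro: 8; S2 reads c0=29/2 → after 1×micro: 4 ⇒ (c0=29/2, c1=8, c2=4)
macro 3: S0 reads c1=8 → after 1×micro: 93/4; S1 reads c2=4 → after 1×micro: 8; S2 reads c0=93/4 → after 1×micro: 0 ⇒ (c0=93/4, c1=8, c2=0)
macro 4: S0 reads c1=8 → after 1×micro: 221/8; S1 reads c2=0 → after 1×micro: 0; S2 reads c0=221/8 → after 1×micro: 0 ⇒ (c0=221/8, c1=0, c2=0)
macro 5: S0 reads c1=0 → after 1×micro: 221/16; S1 reads c2=0 → after 1×micro: 0; S2 reads c0=221/16 → after 1×micro: 4 ⇒ (c0=221/16, c1=0, c2=4)
macro 6: S0 reads c1=0 → after 1×micro: 221/32; S1 reads c2=4 → after 1×micro: 8; S2 reads c0=221/32 → after 1×micro: 4 ⇒ (c0=221/32, c1=8, c2=4)
macro 7: S0 reads c1=8 → after 1×micro: 1245/64; S1 reads c2=4 → after 1×micro: 8; S2 reads c0=1245/64 → after 1×micro: 0 ⇒ (c0=1245/64, c1=8, c2=0)

c2 at macro-step 3 = 0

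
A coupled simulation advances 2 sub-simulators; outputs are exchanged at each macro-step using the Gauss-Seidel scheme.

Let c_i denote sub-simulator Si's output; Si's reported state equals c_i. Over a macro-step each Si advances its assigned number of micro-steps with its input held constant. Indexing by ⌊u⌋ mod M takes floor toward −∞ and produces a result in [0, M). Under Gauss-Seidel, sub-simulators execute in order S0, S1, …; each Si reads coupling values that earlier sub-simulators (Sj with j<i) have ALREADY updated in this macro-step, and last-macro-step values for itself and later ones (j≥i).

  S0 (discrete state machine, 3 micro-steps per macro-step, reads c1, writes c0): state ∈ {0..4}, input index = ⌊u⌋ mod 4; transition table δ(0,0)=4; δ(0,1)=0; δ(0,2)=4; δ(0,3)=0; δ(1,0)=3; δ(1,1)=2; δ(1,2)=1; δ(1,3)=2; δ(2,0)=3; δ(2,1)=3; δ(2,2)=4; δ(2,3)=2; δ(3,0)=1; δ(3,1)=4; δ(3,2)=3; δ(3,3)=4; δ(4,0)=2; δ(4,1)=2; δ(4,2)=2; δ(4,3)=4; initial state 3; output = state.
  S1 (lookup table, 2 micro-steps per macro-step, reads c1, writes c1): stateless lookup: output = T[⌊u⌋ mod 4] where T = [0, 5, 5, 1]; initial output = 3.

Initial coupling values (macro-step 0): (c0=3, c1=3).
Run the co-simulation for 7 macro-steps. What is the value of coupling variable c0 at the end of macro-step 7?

c0 at macro-step 7 = 4

macro 1: S0 reads c1=3 → after 3×micro: 4; S1 reads c1=3 → after 2×micro: 1 ⇒ (c0=4, c1=1)
macro 2: S0 reads c1=1 → after 3×micro: 4; S1 reads c1=1 → after 2×micro: 5 ⇒ (c0=4, c1=5)
macro 3: S0 reads c1=5 → after 3×micro: 4; S1 reads c1=5 → after 2×micro: 5 ⇒ (c0=4, c1=5)
macro 4: S0 reads c1=5 → after 3×micro: 4; S1 reads c1=5 → after 2×micro: 5 ⇒ (c0=4, c1=5)
macro 5: S0 reads c1=5 → after 3×micro: 4; S1 reads c1=5 → after 2×micro: 5 ⇒ (c0=4, c1=5)
macro 6: S0 reads c1=5 → after 3×micro: 4; S1 reads c1=5 → after 2×micro: 5 ⇒ (c0=4, c1=5)
macro 7: S0 reads c1=5 → after 3×micro: 4; S1 reads c1=5 → after 2×micro: 5 ⇒ (c0=4, c1=5)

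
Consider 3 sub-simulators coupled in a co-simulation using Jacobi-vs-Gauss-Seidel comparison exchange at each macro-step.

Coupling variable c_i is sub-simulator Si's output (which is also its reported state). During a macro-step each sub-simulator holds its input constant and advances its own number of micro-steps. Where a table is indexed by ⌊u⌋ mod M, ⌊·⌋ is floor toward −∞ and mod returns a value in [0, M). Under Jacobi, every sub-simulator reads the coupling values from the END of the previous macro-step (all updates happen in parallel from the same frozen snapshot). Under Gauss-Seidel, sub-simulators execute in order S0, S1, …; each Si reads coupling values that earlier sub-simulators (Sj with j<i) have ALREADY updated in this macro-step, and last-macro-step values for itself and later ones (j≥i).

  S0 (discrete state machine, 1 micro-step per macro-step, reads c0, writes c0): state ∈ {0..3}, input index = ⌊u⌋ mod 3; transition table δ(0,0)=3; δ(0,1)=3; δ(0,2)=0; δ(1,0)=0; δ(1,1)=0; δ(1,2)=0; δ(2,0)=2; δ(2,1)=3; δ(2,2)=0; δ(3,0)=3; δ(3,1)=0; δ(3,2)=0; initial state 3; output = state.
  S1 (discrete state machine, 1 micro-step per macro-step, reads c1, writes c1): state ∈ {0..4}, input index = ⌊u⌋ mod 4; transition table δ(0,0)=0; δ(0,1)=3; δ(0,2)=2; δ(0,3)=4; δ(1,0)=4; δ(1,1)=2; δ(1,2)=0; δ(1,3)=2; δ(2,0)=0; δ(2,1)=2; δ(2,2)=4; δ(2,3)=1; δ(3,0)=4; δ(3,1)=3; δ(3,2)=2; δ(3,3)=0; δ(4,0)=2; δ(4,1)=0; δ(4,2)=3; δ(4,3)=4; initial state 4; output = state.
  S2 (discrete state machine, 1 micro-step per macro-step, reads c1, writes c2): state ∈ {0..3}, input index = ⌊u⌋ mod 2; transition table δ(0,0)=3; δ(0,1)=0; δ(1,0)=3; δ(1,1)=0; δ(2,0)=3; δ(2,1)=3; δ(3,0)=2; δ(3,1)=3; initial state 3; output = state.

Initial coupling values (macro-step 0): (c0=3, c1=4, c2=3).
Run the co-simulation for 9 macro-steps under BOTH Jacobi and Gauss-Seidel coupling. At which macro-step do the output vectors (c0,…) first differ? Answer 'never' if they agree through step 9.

first divergence at macro-step: never

[Jacobi] macro 1: S0 reads c0=3 → after 1×micro: 3; S1 reads c1=4 → after 1×micro: 2; S2 reads c1=4 → after 1×micro: 2 ⇒ (c0=3, c1=2, c2=2)
[Jacobi] macro 2: S0 reads c0=3 → after 1×micro: 3; S1 reads c1=2 → after 1×micro: 4; S2 reads c1=2 → after 1×micro: 3 ⇒ (c0=3, c1=4, c2=3)
[Jacobi] macro 3: S0 reads c0=3 → after 1×micro: 3; S1 reads c1=4 → after 1×micro: 2; S2 reads c1=4 → after 1×micro: 2 ⇒ (c0=3, c1=2, c2=2)
[Jacobi] macro 4: S0 reads c0=3 → after 1×micro: 3; S1 reads c1=2 → after 1×micro: 4; S2 reads c1=2 → after 1×micro: 3 ⇒ (c0=3, c1=4, c2=3)
[Jacobi] macro 5: S0 reads c0=3 → after 1×micro: 3; S1 reads c1=4 → after 1×micro: 2; S2 reads c1=4 → after 1×micro: 2 ⇒ (c0=3, c1=2, c2=2)
[Jacobi] macro 6: S0 reads c0=3 → after 1×micro: 3; S1 reads c1=2 → after 1×micro: 4; S2 reads c1=2 → after 1×micro: 3 ⇒ (c0=3, c1=4, c2=3)
[Jacobi] macro 7: S0 reads c0=3 → after 1×micro: 3; S1 reads c1=4 → after 1×micro: 2; S2 reads c1=4 → after 1×micro: 2 ⇒ (c0=3, c1=2, c2=2)
[Jacobi] macro 8: S0 reads c0=3 → after 1×micro: 3; S1 reads c1=2 → after 1×micro: 4; S2 reads c1=2 → after 1×micro: 3 ⇒ (c0=3, c1=4, c2=3)
[Jacobi] macro 9: S0 reads c0=3 → after 1×micro: 3; S1 reads c1=4 → after 1×micro: 2; S2 reads c1=4 → after 1×micro: 2 ⇒ (c0=3, c1=2, c2=2)
[Gauss-Seidel] macro 1: S0 reads c0=3 → after 1×micro: 3; S1 reads c1=4 → after 1×micro: 2; S2 reads c1=2 → after 1×micro: 2 ⇒ (c0=3, c1=2, c2=2)
[Gauss-Seidel] macro 2: S0 reads c0=3 → after 1×micro: 3; S1 reads c1=2 → after 1×micro: 4; S2 reads c1=4 → after 1×micro: 3 ⇒ (c0=3, c1=4, c2=3)
[Gauss-Seidel] macro 3: S0 reads c0=3 → after 1×micro: 3; S1 reads c1=4 → after 1×micro: 2; S2 reads c1=2 → after 1×micro: 2 ⇒ (c0=3, c1=2, c2=2)
[Gauss-Seidel] macro 4: S0 reads c0=3 → after 1×micro: 3; S1 reads c1=2 → after 1×micro: 4; S2 reads c1=4 → after 1×micro: 3 ⇒ (c0=3, c1=4, c2=3)
[Gauss-Seidel] macro 5: S0 reads c0=3 → after 1×micro: 3; S1 reads c1=4 → after 1×micro: 2; S2 reads c1=2 → after 1×micro: 2 ⇒ (c0=3, c1=2, c2=2)
[Gauss-Seidel] macro 6: S0 reads c0=3 → after 1×micro: 3; S1 reads c1=2 → after 1×micro: 4; S2 reads c1=4 → after 1×micro: 3 ⇒ (c0=3, c1=4, c2=3)
[Gauss-Seidel] macro 7: S0 reads c0=3 → after 1×micro: 3; S1 reads c1=4 → after 1×micro: 2; S2 reads c1=2 → after 1×micro: 2 ⇒ (c0=3, c1=2, c2=2)
[Gauss-Seidel] macro 8: S0 reads c0=3 → after 1×micro: 3; S1 reads c1=2 → after 1×micro: 4; S2 reads c1=4 → after 1×micro: 3 ⇒ (c0=3, c1=4, c2=3)
[Gauss-Seidel] macro 9: S0 reads c0=3 → after 1×micro: 3; S1 reads c1=4 → after 1×micro: 2; S2 reads c1=2 → after 1×micro: 2 ⇒ (c0=3, c1=2, c2=2)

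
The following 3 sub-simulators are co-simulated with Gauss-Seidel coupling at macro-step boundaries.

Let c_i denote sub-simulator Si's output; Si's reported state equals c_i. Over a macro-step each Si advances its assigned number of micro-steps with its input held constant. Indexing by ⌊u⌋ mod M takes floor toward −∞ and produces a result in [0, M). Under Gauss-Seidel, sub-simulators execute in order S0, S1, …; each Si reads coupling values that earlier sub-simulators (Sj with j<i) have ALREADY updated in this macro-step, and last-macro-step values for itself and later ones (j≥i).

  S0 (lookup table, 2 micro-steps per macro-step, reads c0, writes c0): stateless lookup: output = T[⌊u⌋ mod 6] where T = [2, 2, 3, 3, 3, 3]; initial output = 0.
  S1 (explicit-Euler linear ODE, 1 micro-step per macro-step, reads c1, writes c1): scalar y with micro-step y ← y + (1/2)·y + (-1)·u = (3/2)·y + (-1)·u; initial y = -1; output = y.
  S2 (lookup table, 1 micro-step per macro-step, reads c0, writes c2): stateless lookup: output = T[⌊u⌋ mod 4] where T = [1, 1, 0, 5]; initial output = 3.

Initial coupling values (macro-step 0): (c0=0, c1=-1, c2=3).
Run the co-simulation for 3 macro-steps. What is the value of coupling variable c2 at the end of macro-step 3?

macro 1: S0 reads c0=0 → after 2×micro: 2; S1 reads c1=-1 → after 1×micro: -1/2; S2 reads c0=2 → after 1×micro: 0 ⇒ (c0=2, c1=-1/2, c2=0)
macro 2: S0 reads c0=2 → after 2×micro: 3; S1 reads c1=-1/2 → after 1×micro: -1/4; S2 reads c0=3 → after 1×micro: 5 ⇒ (c0=3, c1=-1/4, c2=5)
macro 3: S0 reads c0=3 → after 2×micro: 3; S1 reads c1=-1/4 → after 1×micro: -1/8; S2 reads c0=3 → after 1×micro: 5 ⇒ (c0=3, c1=-1/8, c2=5)

c2 at macro-step 3 = 5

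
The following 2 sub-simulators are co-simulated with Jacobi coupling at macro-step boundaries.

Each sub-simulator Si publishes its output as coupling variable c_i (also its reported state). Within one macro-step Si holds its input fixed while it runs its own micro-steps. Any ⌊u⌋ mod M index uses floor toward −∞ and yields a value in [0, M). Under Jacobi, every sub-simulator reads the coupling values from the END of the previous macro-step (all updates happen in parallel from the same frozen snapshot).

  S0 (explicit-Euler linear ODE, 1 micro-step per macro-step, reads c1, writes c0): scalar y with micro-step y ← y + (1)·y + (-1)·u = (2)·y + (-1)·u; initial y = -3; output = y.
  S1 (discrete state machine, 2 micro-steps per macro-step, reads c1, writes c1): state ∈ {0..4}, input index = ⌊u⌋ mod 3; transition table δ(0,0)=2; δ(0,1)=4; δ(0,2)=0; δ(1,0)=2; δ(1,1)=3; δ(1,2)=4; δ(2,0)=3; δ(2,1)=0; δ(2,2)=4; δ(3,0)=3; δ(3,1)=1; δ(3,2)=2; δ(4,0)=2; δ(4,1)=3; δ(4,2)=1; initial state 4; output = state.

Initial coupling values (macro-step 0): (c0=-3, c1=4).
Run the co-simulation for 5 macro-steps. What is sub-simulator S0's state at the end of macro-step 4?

S0 state at macro-step 4 = -87

macro 1: S0 reads c1=4 → after 1×micro: -10; S1 reads c1=4 → after 2×micro: 1 ⇒ (c0=-10, c1=1)
macro 2: S0 reads c1=1 → after 1×micro: -21; S1 reads c1=1 → after 2×micro: 1 ⇒ (c0=-21, c1=1)
macro 3: S0 reads c1=1 → after 1×micro: -43; S1 reads c1=1 → after 2×micro: 1 ⇒ (c0=-43, c1=1)
macro 4: S0 reads c1=1 → after 1×micro: -87; S1 reads c1=1 → after 2×micro: 1 ⇒ (c0=-87, c1=1)
macro 5: S0 reads c1=1 → after 1×micro: -175; S1 reads c1=1 → after 2×micro: 1 ⇒ (c0=-175, c1=1)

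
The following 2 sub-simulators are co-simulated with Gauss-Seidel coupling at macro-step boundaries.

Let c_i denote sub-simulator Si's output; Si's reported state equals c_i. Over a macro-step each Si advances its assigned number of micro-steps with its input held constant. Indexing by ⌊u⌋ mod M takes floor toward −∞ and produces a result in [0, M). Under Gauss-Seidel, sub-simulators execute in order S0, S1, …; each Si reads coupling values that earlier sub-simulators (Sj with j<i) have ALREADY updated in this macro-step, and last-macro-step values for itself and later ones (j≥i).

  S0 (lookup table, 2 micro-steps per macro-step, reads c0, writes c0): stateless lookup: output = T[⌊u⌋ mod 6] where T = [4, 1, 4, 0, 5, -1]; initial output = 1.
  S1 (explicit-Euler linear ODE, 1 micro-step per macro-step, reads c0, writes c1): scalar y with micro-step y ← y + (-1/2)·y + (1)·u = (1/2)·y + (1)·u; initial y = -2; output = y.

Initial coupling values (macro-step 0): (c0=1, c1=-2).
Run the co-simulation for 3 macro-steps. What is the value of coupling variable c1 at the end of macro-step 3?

c1 at macro-step 3 = 3/2

macro 1: S0 reads c0=1 → after 2×micro: 1; S1 reads c0=1 → after 1×micro: 0 ⇒ (c0=1, c1=0)
macro 2: S0 reads c0=1 → after 2×micro: 1; S1 reads c0=1 → after 1×micro: 1 ⇒ (c0=1, c1=1)
macro 3: S0 reads c0=1 → after 2×micro: 1; S1 reads c0=1 → after 1×micro: 3/2 ⇒ (c0=1, c1=3/2)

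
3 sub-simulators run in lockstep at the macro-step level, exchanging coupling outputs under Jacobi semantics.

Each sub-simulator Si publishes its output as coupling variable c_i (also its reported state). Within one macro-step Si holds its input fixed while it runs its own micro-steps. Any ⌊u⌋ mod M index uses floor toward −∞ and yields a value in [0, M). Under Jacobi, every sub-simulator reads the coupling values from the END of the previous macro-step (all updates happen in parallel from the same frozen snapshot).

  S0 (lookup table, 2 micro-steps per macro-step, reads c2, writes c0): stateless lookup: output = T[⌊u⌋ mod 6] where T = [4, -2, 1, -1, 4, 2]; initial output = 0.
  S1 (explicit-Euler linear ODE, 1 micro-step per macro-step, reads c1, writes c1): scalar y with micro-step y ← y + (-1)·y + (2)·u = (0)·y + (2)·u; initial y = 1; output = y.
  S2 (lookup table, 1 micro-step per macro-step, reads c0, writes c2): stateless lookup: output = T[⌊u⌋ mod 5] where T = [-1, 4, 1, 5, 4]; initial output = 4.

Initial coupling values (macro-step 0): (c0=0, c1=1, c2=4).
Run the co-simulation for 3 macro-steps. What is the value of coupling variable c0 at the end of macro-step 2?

macro 1: S0 reads c2=4 → after 2×micro: 4; S1 reads c1=1 → after 1×micro: 2; S2 reads c0=0 → after 1×micro: -1 ⇒ (c0=4, c1=2, c2=-1)
macro 2: S0 reads c2=-1 → after 2×micro: 2; S1 reads c1=2 → after 1×micro: 4; S2 reads c0=4 → after 1×micro: 4 ⇒ (c0=2, c1=4, c2=4)
macro 3: S0 reads c2=4 → after 2×micro: 4; S1 reads c1=4 → after 1×micro: 8; S2 reads c0=2 → after 1×micro: 1 ⇒ (c0=4, c1=8, c2=1)

c0 at macro-step 2 = 2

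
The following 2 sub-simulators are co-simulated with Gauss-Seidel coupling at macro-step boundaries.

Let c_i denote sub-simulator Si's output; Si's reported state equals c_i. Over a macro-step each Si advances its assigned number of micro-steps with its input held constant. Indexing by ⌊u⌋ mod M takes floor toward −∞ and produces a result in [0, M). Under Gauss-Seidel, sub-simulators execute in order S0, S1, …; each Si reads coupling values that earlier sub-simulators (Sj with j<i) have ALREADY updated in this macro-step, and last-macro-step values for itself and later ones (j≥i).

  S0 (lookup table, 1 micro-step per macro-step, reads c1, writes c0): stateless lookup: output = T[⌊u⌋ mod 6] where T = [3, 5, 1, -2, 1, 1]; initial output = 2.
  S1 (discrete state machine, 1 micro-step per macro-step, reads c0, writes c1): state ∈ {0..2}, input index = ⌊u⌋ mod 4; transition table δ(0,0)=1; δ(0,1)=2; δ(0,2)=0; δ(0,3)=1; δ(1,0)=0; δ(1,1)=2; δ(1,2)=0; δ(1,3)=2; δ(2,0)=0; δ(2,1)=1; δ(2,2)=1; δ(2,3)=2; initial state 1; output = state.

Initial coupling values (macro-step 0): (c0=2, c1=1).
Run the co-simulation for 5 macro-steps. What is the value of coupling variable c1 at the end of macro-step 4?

c1 at macro-step 4 = 1

macro 1: S0 reads c1=1 → after 1×micro: 5; S1 reads c0=5 → after 1×micro: 2 ⇒ (c0=5, c1=2)
macro 2: S0 reads c1=2 → after 1×micro: 1; S1 reads c0=1 → after 1×micro: 1 ⇒ (c0=1, c1=1)
macro 3: S0 reads c1=1 → after 1×micro: 5; S1 reads c0=5 → after 1×micro: 2 ⇒ (c0=5, c1=2)
macro 4: S0 reads c1=2 → after 1×micro: 1; S1 reads c0=1 → after 1×micro: 1 ⇒ (c0=1, c1=1)
macro 5: S0 reads c1=1 → after 1×micro: 5; S1 reads c0=5 → after 1×micro: 2 ⇒ (c0=5, c1=2)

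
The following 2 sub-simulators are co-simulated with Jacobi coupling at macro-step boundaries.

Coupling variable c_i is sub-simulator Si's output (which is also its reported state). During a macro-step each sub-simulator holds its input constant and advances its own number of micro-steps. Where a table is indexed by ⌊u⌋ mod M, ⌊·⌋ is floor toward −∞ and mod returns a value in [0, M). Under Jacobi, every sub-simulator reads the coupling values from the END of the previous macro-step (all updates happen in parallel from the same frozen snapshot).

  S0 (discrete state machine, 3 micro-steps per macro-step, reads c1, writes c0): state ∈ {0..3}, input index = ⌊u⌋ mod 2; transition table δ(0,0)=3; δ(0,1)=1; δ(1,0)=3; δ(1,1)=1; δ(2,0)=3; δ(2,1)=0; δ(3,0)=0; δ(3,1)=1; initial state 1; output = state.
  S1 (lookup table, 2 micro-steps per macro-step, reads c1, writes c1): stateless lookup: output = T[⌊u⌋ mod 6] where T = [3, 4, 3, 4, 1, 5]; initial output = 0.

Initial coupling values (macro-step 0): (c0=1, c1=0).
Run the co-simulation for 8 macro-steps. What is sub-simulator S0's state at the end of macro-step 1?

S0 state at macro-step 1 = 3

macro 1: S0 reads c1=0 → after 3×micro: 3; S1 reads c1=0 → after 2×micro: 3 ⇒ (c0=3, c1=3)
macro 2: S0 reads c1=3 → after 3×micro: 1; S1 reads c1=3 → after 2×micro: 4 ⇒ (c0=1, c1=4)
macro 3: S0 reads c1=4 → after 3×micro: 3; S1 reads c1=4 → after 2×micro: 1 ⇒ (c0=3, c1=1)
macro 4: S0 reads c1=1 → after 3×micro: 1; S1 reads c1=1 → after 2×micro: 4 ⇒ (c0=1, c1=4)
macro 5: S0 reads c1=4 → after 3×micro: 3; S1 reads c1=4 → after 2×micro: 1 ⇒ (c0=3, c1=1)
macro 6: S0 reads c1=1 → after 3×micro: 1; S1 reads c1=1 → after 2×micro: 4 ⇒ (c0=1, c1=4)
macro 7: S0 reads c1=4 → after 3×micro: 3; S1 reads c1=4 → after 2×micro: 1 ⇒ (c0=3, c1=1)
macro 8: S0 reads c1=1 → after 3×micro: 1; S1 reads c1=1 → after 2×micro: 4 ⇒ (c0=1, c1=4)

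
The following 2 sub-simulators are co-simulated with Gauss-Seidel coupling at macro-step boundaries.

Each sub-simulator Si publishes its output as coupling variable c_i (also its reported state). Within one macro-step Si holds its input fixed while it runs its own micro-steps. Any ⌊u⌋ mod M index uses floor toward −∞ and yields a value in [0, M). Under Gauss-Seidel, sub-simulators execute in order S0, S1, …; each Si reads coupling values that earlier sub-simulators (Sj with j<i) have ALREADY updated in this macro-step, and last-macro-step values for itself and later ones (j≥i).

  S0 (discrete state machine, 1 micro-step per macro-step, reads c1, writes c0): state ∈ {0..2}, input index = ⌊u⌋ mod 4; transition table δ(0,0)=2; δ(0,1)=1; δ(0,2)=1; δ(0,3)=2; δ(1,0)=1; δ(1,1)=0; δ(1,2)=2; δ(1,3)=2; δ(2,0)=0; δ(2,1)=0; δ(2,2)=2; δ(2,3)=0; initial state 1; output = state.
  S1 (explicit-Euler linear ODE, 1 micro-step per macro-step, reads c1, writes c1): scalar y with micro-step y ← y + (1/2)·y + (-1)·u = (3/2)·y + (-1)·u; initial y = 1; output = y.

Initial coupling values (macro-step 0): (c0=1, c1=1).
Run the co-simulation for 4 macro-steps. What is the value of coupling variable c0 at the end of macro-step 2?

macro 1: S0 reads c1=1 → after 1×micro: 0; S1 reads c1=1 → after 1×micro: 1/2 ⇒ (c0=0, c1=1/2)
macro 2: S0 reads c1=1/2 → after 1×micro: 2; S1 reads c1=1/2 → after 1×micro: 1/4 ⇒ (c0=2, c1=1/4)
macro 3: S0 reads c1=1/4 → after 1×micro: 0; S1 reads c1=1/4 → after 1×micro: 1/8 ⇒ (c0=0, c1=1/8)
macro 4: S0 reads c1=1/8 → after 1×micro: 2; S1 reads c1=1/8 → after 1×micro: 1/16 ⇒ (c0=2, c1=1/16)

c0 at macro-step 2 = 2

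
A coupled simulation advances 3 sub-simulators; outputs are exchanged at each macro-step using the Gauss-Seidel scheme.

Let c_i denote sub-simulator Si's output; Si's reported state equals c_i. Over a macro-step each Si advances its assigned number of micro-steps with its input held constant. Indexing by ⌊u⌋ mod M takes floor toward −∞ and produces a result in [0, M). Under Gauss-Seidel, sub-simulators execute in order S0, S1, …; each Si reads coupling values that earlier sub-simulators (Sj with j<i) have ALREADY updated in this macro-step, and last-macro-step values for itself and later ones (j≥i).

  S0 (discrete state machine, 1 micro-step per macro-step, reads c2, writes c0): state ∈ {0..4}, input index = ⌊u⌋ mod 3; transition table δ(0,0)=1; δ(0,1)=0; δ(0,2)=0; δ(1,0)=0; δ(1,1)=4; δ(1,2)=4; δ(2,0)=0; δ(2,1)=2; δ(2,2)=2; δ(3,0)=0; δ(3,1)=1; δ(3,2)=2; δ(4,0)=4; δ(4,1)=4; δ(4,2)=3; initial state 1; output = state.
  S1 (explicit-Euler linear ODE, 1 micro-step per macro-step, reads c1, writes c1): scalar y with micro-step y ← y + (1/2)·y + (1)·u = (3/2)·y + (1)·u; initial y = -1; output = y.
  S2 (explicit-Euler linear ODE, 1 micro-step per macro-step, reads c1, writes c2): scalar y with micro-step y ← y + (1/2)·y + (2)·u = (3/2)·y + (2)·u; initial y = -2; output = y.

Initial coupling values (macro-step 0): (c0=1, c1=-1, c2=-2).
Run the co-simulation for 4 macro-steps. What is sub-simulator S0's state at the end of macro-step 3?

macro 1: S0 reads c2=-2 → after 1×micro: 4; S1 reads c1=-1 → after 1×micro: -5/2; S2 reads c1=-5/2 → after 1×micro: -8 ⇒ (c0=4, c1=-5/2, c2=-8)
macro 2: S0 reads c2=-8 → after 1×micro: 4; S1 reads c1=-5/2 → after 1×micro: -25/4; S2 reads c1=-25/4 → after 1×micro: -49/2 ⇒ (c0=4, c1=-25/4, c2=-49/2)
macro 3: S0 reads c2=-49/2 → after 1×micro: 3; S1 reads c1=-25/4 → after 1×micro: -125/8; S2 reads c1=-125/8 → after 1×micro: -68 ⇒ (c0=3, c1=-125/8, c2=-68)
macro 4: S0 reads c2=-68 → after 1×micro: 1; S1 reads c1=-125/8 → after 1×micro: -625/16; S2 reads c1=-625/16 → after 1×micro: -1441/8 ⇒ (c0=1, c1=-625/16, c2=-1441/8)

S0 state at macro-step 3 = 3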